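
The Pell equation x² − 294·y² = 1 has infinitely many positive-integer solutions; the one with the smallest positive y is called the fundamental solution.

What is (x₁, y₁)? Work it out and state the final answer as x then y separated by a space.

4801 280

d=294: √d = [17; 6,1,4,1,6,34] (ℓ=6, even), read p_5/q_5
a_0=17:  p_0=17·1+0=17,  q_0=17·0+1=1
…
a_2=1:  p_2=1·103+17=120,  q_2=1·6+1=7
a_3=4:  p_3=4·120+103=583,  q_3=4·7+6=34
a_4=1:  p_4=1·583+120=703,  q_4=1·34+7=41
a_5=6:  p_5=6·703+583=4801,  q_5=6·41+34=280
fundamental: x₁=4801, y₁=280  (since 23049601 − 294·78400 = 1)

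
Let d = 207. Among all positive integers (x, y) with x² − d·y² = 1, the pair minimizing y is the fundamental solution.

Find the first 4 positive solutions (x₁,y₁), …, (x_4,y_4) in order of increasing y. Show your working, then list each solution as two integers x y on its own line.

[14; 2,1,1,2,1,1,2,28] for √207; ℓ=8 ⇒ convergent index 7
k=0  a_k=14  p_k/q_k = 14/1
k=1  a_k=2  p_k/q_k = 29/2
…
k=3  a_k=1  p_k/q_k = 72/5
…
k=5  a_k=1  p_k/q_k = 259/18
k=6  a_k=1  p_k/q_k = 446/31
k=7  a_k=2  p_k/q_k = 1151/80
(x₁, y₁) = (1151, 80);  1151² − 207·80² = 1 ✓
n=2: (1151,80)∘(1151,80) = (1151·1151+207·80·80, 1151·80+80·1151) = (2649601,184160)
n=3: (2649601,184160)∘(1151,80) = (1151·2649601+207·80·184160, 1151·184160+80·2649601) = (6099380351,423936240)
n=4: (6099380351,423936240)∘(1151,80) = (1151·6099380351+207·80·423936240, 1151·423936240+80·6099380351) = (14040770918401,975901040320)

1151 80
2649601 184160
6099380351 423936240
14040770918401 975901040320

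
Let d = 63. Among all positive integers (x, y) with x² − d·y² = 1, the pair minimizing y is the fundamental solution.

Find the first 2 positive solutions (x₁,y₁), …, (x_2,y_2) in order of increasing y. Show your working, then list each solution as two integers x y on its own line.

8 1
127 16

d=63: √d = [7; 1,14] (ℓ=2, even), read p_1/q_1
step 0: (7, 1)  from 7·(1,0) + (0,1)
step 1: (8, 1)  from 1·(7,1) + (1,0)
(x₁, y₁) = (8, 1);  8² − 63·1² = 1 ✓
k=2:  x_2 = 8·8+63·1·1 = 127,  y_2 = 8·1+1·8 = 16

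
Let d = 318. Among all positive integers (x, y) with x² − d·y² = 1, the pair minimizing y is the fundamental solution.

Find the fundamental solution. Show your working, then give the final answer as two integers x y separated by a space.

[17; 1,4,1,34] for √318; ℓ=4 ⇒ convergent index 3
i=0: a=17 ⇒ p=17, q=1
…
i=2: a=4 ⇒ p=89, q=5
i=3: a=1 ⇒ p=107, q=6
fundamental: x₁=107, y₁=6  (since 11449 − 318·36 = 1)

107 6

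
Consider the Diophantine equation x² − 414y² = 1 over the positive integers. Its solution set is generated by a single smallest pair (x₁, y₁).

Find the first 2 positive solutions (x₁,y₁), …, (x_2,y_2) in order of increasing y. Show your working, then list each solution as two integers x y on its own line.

24335 1196
1184384449 58209320

√414 = [20; 2,1,7,2,7,1,2,40, …], period ℓ=8 (even) → k=7
a_0=20:  p_0=20·1+0=20,  q_0=20·0+1=1
…
a_2=1:  p_2=1·41+20=61,  q_2=1·2+1=3
a_3=7:  p_3=7·61+41=468,  q_3=7·3+2=23
…
a_5=7:  p_5=7·997+468=7447,  q_5=7·49+23=366
a_6=1:  p_6=1·7447+997=8444,  q_6=1·366+49=415
a_7=2:  p_7=2·8444+7447=24335,  q_7=2·415+366=1196
(x₁, y₁) = (24335, 1196);  24335² − 414·1196² = 1 ✓
(x_2, y_2) = (24335·24335 + 414·1196·1196, 24335·1196 + 1196·24335) = (1184384449, 58209320)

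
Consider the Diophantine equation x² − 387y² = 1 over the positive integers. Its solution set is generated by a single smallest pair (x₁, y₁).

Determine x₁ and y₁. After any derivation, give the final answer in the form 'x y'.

[19; 1,2,19,2,1,38] for √387; ℓ=6 ⇒ convergent index 5
i=0: a=19 ⇒ p=19, q=1
…
i=2: a=2 ⇒ p=59, q=3
…
i=4: a=2 ⇒ p=2341, q=119
i=5: a=1 ⇒ p=3482, q=177
(x₁, y₁) = (3482, 177);  3482² − 387·177² = 1 ✓

3482 177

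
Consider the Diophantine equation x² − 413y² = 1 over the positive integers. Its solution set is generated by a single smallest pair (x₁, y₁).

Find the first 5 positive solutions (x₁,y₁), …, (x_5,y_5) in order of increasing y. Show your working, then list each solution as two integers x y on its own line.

[20; 3,9,1,4,1,9,3,40] for √413; ℓ=8 ⇒ convergent index 7
a_0=20:  p_0=20·1+0=20,  q_0=20·0+1=1
a_1=3:  p_1=3·20+1=61,  q_1=3·1+0=3
…
a_5=1:  p_5=1·3089+630=3719,  q_5=1·152+31=183
a_6=9:  p_6=9·3719+3089=36560,  q_6=9·183+152=1799
a_7=3:  p_7=3·36560+3719=113399,  q_7=3·1799+183=5580
→ (113399, 5580).  Check: 113399²=12859333201, 413·5580²=12859333200, difference 1.
(x_2, y_2) = (113399·113399 + 413·5580·5580, 113399·5580 + 5580·113399) = (25718666401, 1265532840)
(x_3, y_3) = (113399·25718666401 + 413·5580·1265532840, 113399·1265532840 + 5580·25718666401) = (5832942102300599, 287020317040740)
(x_4, y_4) = (113399·5832942102300599 + 413·5580·287020317040740, 113399·287020317040740 + 5580·5832942102300599) = (1322899602891852585601, 65095633862940217680)
(x_5, y_5) = (113399·1322899602891852585601 + 413·5580·65095633862940217680, 113399·65095633862940217680 + 5580·1322899602891852585601) = (300030984130833440606834999, 14763559568560095172347900)

113399 5580
25718666401 1265532840
5832942102300599 287020317040740
1322899602891852585601 65095633862940217680
300030984130833440606834999 14763559568560095172347900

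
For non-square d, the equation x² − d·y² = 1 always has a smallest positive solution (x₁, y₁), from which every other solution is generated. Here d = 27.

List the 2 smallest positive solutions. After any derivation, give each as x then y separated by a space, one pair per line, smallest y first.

d=27: √d = [5; 5,10] (ℓ=2, even), read p_1/q_1
i=0: a=5 ⇒ p=5, q=1
i=1: a=5 ⇒ p=26, q=5
fundamental: x₁=26, y₁=5  (since 676 − 27·25 = 1)
(26+5√27)^2 = 1351 + 260√27

26 5
1351 260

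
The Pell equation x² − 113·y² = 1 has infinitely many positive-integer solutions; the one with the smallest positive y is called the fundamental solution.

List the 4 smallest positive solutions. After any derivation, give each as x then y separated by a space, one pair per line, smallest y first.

[10; 1,1,1,2,2,1,1,1,20] for √113; ℓ=9 ⇒ convergent index 17
step 0: (10, 1)  from 10·(1,0) + (0,1)
step 1: (11, 1)  from 1·(10,1) + (1,0)
…
step 4: (85, 8)  from 2·(32,3) + (21,2)
step 5: (202, 19)  from 2·(85,8) + (32,3)
…
step 8: (776, 73)  from 1·(489,46) + (287,27)
step 9: (16009, 1506)  from 20·(776,73) + (489,46)
step 10: (16785, 1579)  from 1·(16009,1506) + (776,73)
step 11: (32794, 3085)  from 1·(16785,1579) + (16009,1506)
step 12: (49579, 4664)  from 1·(32794,3085) + (16785,1579)
step 13: (131952, 12413)  from 2·(49579,4664) + (32794,3085)
…
step 15: (445435, 41903)  from 1·(313483,29490) + (131952,12413)
step 16: (758918, 71393)  from 1·(445435,41903) + (313483,29490)
step 17: (1204353, 113296)  from 1·(758918,71393) + (445435,41903)
(x₁, y₁) = (1204353, 113296);  1204353² − 113·113296² = 1 ✓
k=2:  x_2 = 1204353·1204353+113·113296·113296 = 2900932297217,  y_2 = 1204353·113296+113296·1204353 = 272896754976
k=3:  x_3 = 1204353·2900932297217+113·113296·272896754976 = 6987493029899166849,  y_3 = 1204353·272896754976+113296·2900932297217 = 657328051091107760
k=4:  x_4 = 1204353·6987493029899166849+113·113296·657328051091107760 = 16830816386073401651890177,  y_4 = 1204353·657328051091107760+113296·6987493029899166849 = 1583310020631184911403584

1204353 113296
2900932297217 272896754976
6987493029899166849 657328051091107760
16830816386073401651890177 1583310020631184911403584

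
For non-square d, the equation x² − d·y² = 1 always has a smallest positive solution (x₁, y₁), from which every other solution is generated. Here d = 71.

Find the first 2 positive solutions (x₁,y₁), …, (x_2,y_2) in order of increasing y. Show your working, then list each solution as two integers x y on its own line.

√71 → a₀=8, period (2,2,1,7,1,2,2,16); ℓ=8 even so k=7
k=0  a_k=8  p_k/q_k = 8/1
…
k=3  a_k=1  p_k/q_k = 59/7
…
k=5  a_k=1  p_k/q_k = 514/61
k=6  a_k=2  p_k/q_k = 1483/176
k=7  a_k=2  p_k/q_k = 3480/413
→ (3480, 413).  Check: 3480²=12110400, 71·413²=12110399, difference 1.
k=2:  x_2 = 3480·3480+71·413·413 = 24220799,  y_2 = 3480·413+413·3480 = 2874480

3480 413
24220799 2874480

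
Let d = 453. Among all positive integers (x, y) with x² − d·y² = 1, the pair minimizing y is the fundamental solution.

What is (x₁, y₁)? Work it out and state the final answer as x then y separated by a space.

√453 = [21; 3,1,1,10,14,10,1,1,3,42, …], period ℓ=10 (even) → k=9
k=0  a_k=21  p_k/q_k = 21/1
…
k=3  a_k=1  p_k/q_k = 149/7
…
k=8  a_k=1  p_k/q_k = 469329/22051
k=9  a_k=3  p_k/q_k = 1653751/77700
fundamental: x₁=1653751, y₁=77700  (since 2734892370001 − 453·6037290000 = 1)

1653751 77700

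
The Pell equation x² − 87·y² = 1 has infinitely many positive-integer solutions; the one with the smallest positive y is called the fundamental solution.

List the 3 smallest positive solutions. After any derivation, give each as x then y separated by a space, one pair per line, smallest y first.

28 3
1567 168
87724 9405

√87 → a₀=9, period (3,18); ℓ=2 even so k=1
a_0=9:  p_0=9·1+0=9,  q_0=9·0+1=1
a_1=3:  p_1=3·9+1=28,  q_1=3·1+0=3
(x₁, y₁) = (28, 3);  28² − 87·3² = 1 ✓
(x_2, y_2) = (28·28 + 87·3·3, 28·3 + 3·28) = (1567, 168)
(x_3, y_3) = (28·1567 + 87·3·168, 28·168 + 3·1567) = (87724, 9405)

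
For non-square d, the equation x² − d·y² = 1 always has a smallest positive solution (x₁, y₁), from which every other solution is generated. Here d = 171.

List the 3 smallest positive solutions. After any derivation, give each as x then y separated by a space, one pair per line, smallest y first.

170 13
57799 4420
19651490 1502787

√171 → a₀=13, period (13,26); ℓ=2 even so k=1
a_0=13:  p_0=13·1+0=13,  q_0=13·0+1=1
a_1=13:  p_1=13·13+1=170,  q_1=13·1+0=13
→ (170, 13).  Check: 170²=28900, 171·13²=28899, difference 1.
n=2: (170,13)∘(170,13) = (170·170+171·13·13, 170·13+13·170) = (57799,4420)
n=3: (57799,4420)∘(170,13) = (170·57799+171·13·4420, 170·4420+13·57799) = (19651490,1502787)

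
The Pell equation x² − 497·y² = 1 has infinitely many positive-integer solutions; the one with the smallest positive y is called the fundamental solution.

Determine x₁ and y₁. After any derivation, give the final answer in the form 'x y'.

1201887 53912

√497 → a₀=22, period (3,2,2,5,6,5,2,2,3,44); ℓ=10 even so k=9
step 0: (22, 1)  from 22·(1,0) + (0,1)
step 1: (67, 3)  from 3·(22,1) + (1,0)
…
step 8: (352750, 15823)  from 2·(143637,6443) + (65476,2937)
step 9: (1201887, 53912)  from 3·(352750,15823) + (143637,6443)
fundamental: x₁=1201887, y₁=53912  (since 1444532360769 − 497·2906503744 = 1)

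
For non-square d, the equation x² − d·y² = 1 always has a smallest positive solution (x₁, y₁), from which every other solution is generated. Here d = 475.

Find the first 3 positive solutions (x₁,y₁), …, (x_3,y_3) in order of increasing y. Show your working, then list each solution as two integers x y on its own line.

57799 2652
6681448801 306565896
772362118440199 35438404443156

√475 = [21; 1,3,1,6,2,6,1,3,1,42, …], period ℓ=10 (even) → k=9
a_0=21:  p_0=21·1+0=21,  q_0=21·0+1=1
a_1=1:  p_1=1·21+1=22,  q_1=1·1+0=1
a_2=3:  p_2=3·22+21=87,  q_2=3·1+1=4
a_3=1:  p_3=1·87+22=109,  q_3=1·4+1=5
a_4=6:  p_4=6·109+87=741,  q_4=6·5+4=34
a_5=2:  p_5=2·741+109=1591,  q_5=2·34+5=73
a_6=6:  p_6=6·1591+741=10287,  q_6=6·73+34=472
a_7=1:  p_7=1·10287+1591=11878,  q_7=1·472+73=545
a_8=3:  p_8=3·11878+10287=45921,  q_8=3·545+472=2107
a_9=1:  p_9=1·45921+11878=57799,  q_9=1·2107+545=2652
(x₁, y₁) = (57799, 2652);  57799² − 475·2652² = 1 ✓
n=2: (57799,2652)∘(57799,2652) = (57799·57799+475·2652·2652, 57799·2652+2652·57799) = (6681448801,306565896)
n=3: (6681448801,306565896)∘(57799,2652) = (57799·6681448801+475·2652·306565896, 57799·306565896+2652·6681448801) = (772362118440199,35438404443156)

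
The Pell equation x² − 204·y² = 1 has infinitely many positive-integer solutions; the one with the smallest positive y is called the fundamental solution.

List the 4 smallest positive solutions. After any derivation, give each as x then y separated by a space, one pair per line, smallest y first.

4999 350
49980001 3499300
499700044999 34986001050
4996000999920001 349790034998600

√204 = [14; 3,1,1,6,1,1,3,28, …], period ℓ=8 (even) → k=7
k=0  a_k=14  p_k/q_k = 14/1
k=1  a_k=3  p_k/q_k = 43/3
k=2  a_k=1  p_k/q_k = 57/4
…
k=4  a_k=6  p_k/q_k = 657/46
k=5  a_k=1  p_k/q_k = 757/53
k=6  a_k=1  p_k/q_k = 1414/99
k=7  a_k=3  p_k/q_k = 4999/350
→ (4999, 350).  Check: 4999²=24990001, 204·350²=24990000, difference 1.
(4999+350√204)^2 = 49980001 + 3499300√204
(4999+350√204)^3 = 499700044999 + 34986001050√204
(4999+350√204)^4 = 4996000999920001 + 349790034998600√204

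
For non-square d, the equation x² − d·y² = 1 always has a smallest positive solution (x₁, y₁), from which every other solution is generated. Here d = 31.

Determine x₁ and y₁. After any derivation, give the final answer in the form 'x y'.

[5; 1,1,3,5,3,1,1,10] for √31; ℓ=8 ⇒ convergent index 7
i=0: a=5 ⇒ p=5, q=1
…
i=2: a=1 ⇒ p=11, q=2
i=3: a=3 ⇒ p=39, q=7
i=4: a=5 ⇒ p=206, q=37
…
i=6: a=1 ⇒ p=863, q=155
i=7: a=1 ⇒ p=1520, q=273
→ (1520, 273).  Check: 1520²=2310400, 31·273²=2310399, difference 1.

1520 273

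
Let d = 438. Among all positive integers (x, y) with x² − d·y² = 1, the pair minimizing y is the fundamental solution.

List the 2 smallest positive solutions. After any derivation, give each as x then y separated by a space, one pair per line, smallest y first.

√438 = [20; 1,12,1,40, …], period ℓ=4 (even) → k=3
i=0: a=20 ⇒ p=20, q=1
…
i=2: a=12 ⇒ p=272, q=13
i=3: a=1 ⇒ p=293, q=14
fundamental: x₁=293, y₁=14  (since 85849 − 438·196 = 1)
k=2:  x_2 = 293·293+438·14·14 = 171697,  y_2 = 293·14+14·293 = 8204

293 14
171697 8204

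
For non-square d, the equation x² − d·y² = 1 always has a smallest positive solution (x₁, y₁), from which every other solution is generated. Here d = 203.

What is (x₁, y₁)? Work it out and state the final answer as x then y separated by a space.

57 4

√203 → a₀=14, period (4,28); ℓ=2 even so k=1
a_0=14:  p_0=14·1+0=14,  q_0=14·0+1=1
a_1=4:  p_1=4·14+1=57,  q_1=4·1+0=4
fundamental: x₁=57, y₁=4  (since 3249 − 203·16 = 1)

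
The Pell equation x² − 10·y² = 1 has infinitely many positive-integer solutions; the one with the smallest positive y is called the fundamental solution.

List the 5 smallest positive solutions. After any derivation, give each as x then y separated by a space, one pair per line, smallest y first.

19 6
721 228
27379 8658
1039681 328776
39480499 12484830

√10 → a₀=3, period (6); ℓ=1 odd so k=1
a_0=3:  p_0=3·1+0=3,  q_0=3·0+1=1
a_1=6:  p_1=6·3+1=19,  q_1=6·1+0=6
(x₁, y₁) = (19, 6);  19² − 10·6² = 1 ✓
n=2: (19,6)∘(19,6) = (19·19+10·6·6, 19·6+6·19) = (721,228)
n=3: (721,228)∘(19,6) = (19·721+10·6·228, 19·228+6·721) = (27379,8658)
n=4: (27379,8658)∘(19,6) = (19·27379+10·6·8658, 19·8658+6·27379) = (1039681,328776)
n=5: (1039681,328776)∘(19,6) = (19·1039681+10·6·328776, 19·328776+6·1039681) = (39480499,12484830)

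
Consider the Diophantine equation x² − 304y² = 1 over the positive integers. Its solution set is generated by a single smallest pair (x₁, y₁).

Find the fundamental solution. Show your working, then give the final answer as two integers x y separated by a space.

d=304: √d = [17; 2,3,2,1,1,1,1,1,2,3,2,34] (ℓ=12, even), read p_11/q_11
i=0: a=17 ⇒ p=17, q=1
…
i=2: a=3 ⇒ p=122, q=7
i=3: a=2 ⇒ p=279, q=16
i=4: a=1 ⇒ p=401, q=23
…
i=8: a=1 ⇒ p=2842, q=163
i=9: a=2 ⇒ p=7445, q=427
i=10: a=3 ⇒ p=25177, q=1444
i=11: a=2 ⇒ p=57799, q=3315
→ (57799, 3315).  Check: 57799²=3340724401, 304·3315²=3340724400, difference 1.

57799 3315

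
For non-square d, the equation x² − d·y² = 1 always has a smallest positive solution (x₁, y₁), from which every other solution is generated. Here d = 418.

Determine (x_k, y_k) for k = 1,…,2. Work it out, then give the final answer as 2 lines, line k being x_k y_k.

√418 = [20; 2,4,20,4,2,40, …], period ℓ=6 (even) → k=5
a_0=20:  p_0=20·1+0=20,  q_0=20·0+1=1
a_1=2:  p_1=2·20+1=41,  q_1=2·1+0=2
a_2=4:  p_2=4·41+20=184,  q_2=4·2+1=9
a_3=20:  p_3=20·184+41=3721,  q_3=20·9+2=182
a_4=4:  p_4=4·3721+184=15068,  q_4=4·182+9=737
a_5=2:  p_5=2·15068+3721=33857,  q_5=2·737+182=1656
→ (33857, 1656).  Check: 33857²=1146296449, 418·1656²=1146296448, difference 1.
n=2: (33857,1656)∘(33857,1656) = (33857·33857+418·1656·1656, 33857·1656+1656·33857) = (2292592897,112134384)

33857 1656
2292592897 112134384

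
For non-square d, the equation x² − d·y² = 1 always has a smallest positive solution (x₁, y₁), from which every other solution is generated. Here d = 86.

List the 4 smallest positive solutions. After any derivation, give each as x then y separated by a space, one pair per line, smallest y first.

10405 1122
216528049 23348820
4505948689285 485888943078
93768792007492801 10111348882104360

√86 = [9; 3,1,1,1,8,1,1,1,3,18, …], period ℓ=10 (even) → k=9
a_0=9:  p_0=9·1+0=9,  q_0=9·0+1=1
a_1=3:  p_1=3·9+1=28,  q_1=3·1+0=3
a_2=1:  p_2=1·28+9=37,  q_2=1·3+1=4
a_3=1:  p_3=1·37+28=65,  q_3=1·4+3=7
a_4=1:  p_4=1·65+37=102,  q_4=1·7+4=11
a_5=8:  p_5=8·102+65=881,  q_5=8·11+7=95
a_6=1:  p_6=1·881+102=983,  q_6=1·95+11=106
a_7=1:  p_7=1·983+881=1864,  q_7=1·106+95=201
a_8=1:  p_8=1·1864+983=2847,  q_8=1·201+106=307
a_9=3:  p_9=3·2847+1864=10405,  q_9=3·307+201=1122
(x₁, y₁) = (10405, 1122);  10405² − 86·1122² = 1 ✓
(x_2, y_2) = (10405·10405 + 86·1122·1122, 10405·1122 + 1122·10405) = (216528049, 23348820)
(x_3, y_3) = (10405·216528049 + 86·1122·23348820, 10405·23348820 + 1122·216528049) = (4505948689285, 485888943078)
(x_4, y_4) = (10405·4505948689285 + 86·1122·485888943078, 10405·485888943078 + 1122·4505948689285) = (93768792007492801, 10111348882104360)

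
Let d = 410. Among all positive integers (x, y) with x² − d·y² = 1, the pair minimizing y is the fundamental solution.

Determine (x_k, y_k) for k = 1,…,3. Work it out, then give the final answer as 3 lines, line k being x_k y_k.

81 4
13121 648
2125521 104972

[20; 4,40] for √410; ℓ=2 ⇒ convergent index 1
a_0=20:  p_0=20·1+0=20,  q_0=20·0+1=1
a_1=4:  p_1=4·20+1=81,  q_1=4·1+0=4
→ (81, 4).  Check: 81²=6561, 410·4²=6560, difference 1.
k=2:  x_2 = 81·81+410·4·4 = 13121,  y_2 = 81·4+4·81 = 648
k=3:  x_3 = 81·13121+410·4·648 = 2125521,  y_3 = 81·648+4·13121 = 104972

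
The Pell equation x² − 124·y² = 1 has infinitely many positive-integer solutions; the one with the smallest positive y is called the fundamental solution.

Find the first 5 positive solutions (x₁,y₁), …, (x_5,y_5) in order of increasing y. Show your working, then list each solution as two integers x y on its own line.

4620799 414960
42703566796801 3834893506080
394649197502177907199 35440544156001500880
3647189234337689639247667201 327527261991011323636100160
33705856733676329245494460531519999 3026875289361570825948579964954800

√124 = [11; 7,2,1,1,1,…,2,7,22, …], period ℓ=16 (even) → k=15
a_0=11:  p_0=11·1+0=11,  q_0=11·0+1=1
a_1=7:  p_1=7·11+1=78,  q_1=7·1+0=7
a_2=2:  p_2=2·78+11=167,  q_2=2·7+1=15
a_3=1:  p_3=1·167+78=245,  q_3=1·15+7=22
a_4=1:  p_4=1·245+167=412,  q_4=1·22+15=37
a_5=1:  p_5=1·412+245=657,  q_5=1·37+22=59
a_6=3:  p_6=3·657+412=2383,  q_6=3·59+37=214
a_7=1:  p_7=1·2383+657=3040,  q_7=1·214+59=273
a_8=4:  p_8=4·3040+2383=14543,  q_8=4·273+214=1306
a_9=1:  p_9=1·14543+3040=17583,  q_9=1·1306+273=1579
a_10=3:  p_10=3·17583+14543=67292,  q_10=3·1579+1306=6043
a_11=1:  p_11=1·67292+17583=84875,  q_11=1·6043+1579=7622
a_12=1:  p_12=1·84875+67292=152167,  q_12=1·7622+6043=13665
…
a_14=2:  p_14=2·237042+152167=626251,  q_14=2·21287+13665=56239
a_15=7:  p_15=7·626251+237042=4620799,  q_15=7·56239+21287=414960
(x₁, y₁) = (4620799, 414960);  4620799² − 124·414960² = 1 ✓
n=2: (4620799,414960)∘(4620799,414960) = (4620799·4620799+124·414960·414960, 4620799·414960+414960·4620799) = (42703566796801,3834893506080)
n=3: (42703566796801,3834893506080)∘(4620799,414960) = (4620799·42703566796801+124·414960·3834893506080, 4620799·3834893506080+414960·42703566796801) = (394649197502177907199,35440544156001500880)
n=4: (394649197502177907199,35440544156001500880)∘(4620799,414960) = (4620799·394649197502177907199+124·414960·35440544156001500880, 4620799·35440544156001500880+414960·394649197502177907199) = (3647189234337689639247667201,327527261991011323636100160)
n=5: (3647189234337689639247667201,327527261991011323636100160)∘(4620799,414960) = (4620799·3647189234337689639247667201+124·414960·327527261991011323636100160, 4620799·327527261991011323636100160+414960·3647189234337689639247667201) = (33705856733676329245494460531519999,3026875289361570825948579964954800)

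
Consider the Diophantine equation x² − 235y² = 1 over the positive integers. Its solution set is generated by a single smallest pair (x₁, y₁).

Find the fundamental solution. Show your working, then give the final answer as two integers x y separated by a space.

d=235: √d = [15; 3,30] (ℓ=2, even), read p_1/q_1
step 0: (15, 1)  from 15·(1,0) + (0,1)
step 1: (46, 3)  from 3·(15,1) + (1,0)
→ (46, 3).  Check: 46²=2116, 235·3²=2115, difference 1.

46 3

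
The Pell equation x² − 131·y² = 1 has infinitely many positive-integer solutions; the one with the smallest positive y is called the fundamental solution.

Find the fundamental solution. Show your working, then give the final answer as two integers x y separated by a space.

10610 927

[11; 2,4,11,4,2,22] for √131; ℓ=6 ⇒ convergent index 5
step 0: (11, 1)  from 11·(1,0) + (0,1)
step 1: (23, 2)  from 2·(11,1) + (1,0)
…
step 4: (4727, 413)  from 4·(1156,101) + (103,9)
step 5: (10610, 927)  from 2·(4727,413) + (1156,101)
fundamental: x₁=10610, y₁=927  (since 112572100 − 131·859329 = 1)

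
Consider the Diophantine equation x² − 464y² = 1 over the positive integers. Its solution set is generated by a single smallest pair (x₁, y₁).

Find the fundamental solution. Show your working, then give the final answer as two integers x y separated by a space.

√464 → a₀=21, period (1,1,5,1,1,1,5,1,1,42); ℓ=10 even so k=9
k=0  a_k=21  p_k/q_k = 21/1
k=1  a_k=1  p_k/q_k = 22/1
k=2  a_k=1  p_k/q_k = 43/2
k=3  a_k=5  p_k/q_k = 237/11
k=4  a_k=1  p_k/q_k = 280/13
k=5  a_k=1  p_k/q_k = 517/24
k=6  a_k=1  p_k/q_k = 797/37
k=7  a_k=5  p_k/q_k = 4502/209
k=8  a_k=1  p_k/q_k = 5299/246
k=9  a_k=1  p_k/q_k = 9801/455
→ (9801, 455).  Check: 9801²=96059601, 464·455²=96059600, difference 1.

9801 455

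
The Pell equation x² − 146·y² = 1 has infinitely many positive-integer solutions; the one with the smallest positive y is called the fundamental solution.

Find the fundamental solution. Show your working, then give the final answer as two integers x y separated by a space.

145 12

√146 = [12; 12,24, …], period ℓ=2 (even) → k=1
step 0: (12, 1)  from 12·(1,0) + (0,1)
step 1: (145, 12)  from 12·(12,1) + (1,0)
→ (145, 12).  Check: 145²=21025, 146·12²=21024, difference 1.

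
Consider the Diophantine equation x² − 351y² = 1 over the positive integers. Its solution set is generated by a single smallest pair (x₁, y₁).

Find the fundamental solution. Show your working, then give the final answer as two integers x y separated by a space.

62425 3332

d=351: √d = [18; 1,2,1,3,2,2,2,3,1,2,1,36] (ℓ=12, even), read p_11/q_11
step 0: (18, 1)  from 18·(1,0) + (0,1)
step 1: (19, 1)  from 1·(18,1) + (1,0)
step 2: (56, 3)  from 2·(19,1) + (18,1)
step 3: (75, 4)  from 1·(56,3) + (19,1)
…
step 5: (637, 34)  from 2·(281,15) + (75,4)
step 6: (1555, 83)  from 2·(637,34) + (281,15)
step 7: (3747, 200)  from 2·(1555,83) + (637,34)
step 8: (12796, 683)  from 3·(3747,200) + (1555,83)
step 9: (16543, 883)  from 1·(12796,683) + (3747,200)
step 10: (45882, 2449)  from 2·(16543,883) + (12796,683)
step 11: (62425, 3332)  from 1·(45882,2449) + (16543,883)
→ (62425, 3332).  Check: 62425²=3896880625, 351·3332²=3896880624, difference 1.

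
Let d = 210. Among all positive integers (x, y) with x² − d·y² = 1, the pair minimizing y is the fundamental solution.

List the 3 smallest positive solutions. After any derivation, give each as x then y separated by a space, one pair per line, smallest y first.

29 2
1681 116
97469 6726

d=210: √d = [14; 2,28] (ℓ=2, even), read p_1/q_1
k=0  a_k=14  p_k/q_k = 14/1
k=1  a_k=2  p_k/q_k = 29/2
fundamental: x₁=29, y₁=2  (since 841 − 210·4 = 1)
(29+2√210)^2 = 1681 + 116√210
(29+2√210)^3 = 97469 + 6726√210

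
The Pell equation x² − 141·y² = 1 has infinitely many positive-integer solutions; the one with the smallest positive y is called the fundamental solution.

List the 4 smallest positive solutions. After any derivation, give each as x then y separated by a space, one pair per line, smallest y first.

√141 → a₀=11, period (1,6,1,22); ℓ=4 even so k=3
step 0: (11, 1)  from 11·(1,0) + (0,1)
step 1: (12, 1)  from 1·(11,1) + (1,0)
step 2: (83, 7)  from 6·(12,1) + (11,1)
step 3: (95, 8)  from 1·(83,7) + (12,1)
→ (95, 8).  Check: 95²=9025, 141·8²=9024, difference 1.
n=2: (95,8)∘(95,8) = (95·95+141·8·8, 95·8+8·95) = (18049,1520)
n=3: (18049,1520)∘(95,8) = (95·18049+141·8·1520, 95·1520+8·18049) = (3429215,288792)
n=4: (3429215,288792)∘(95,8) = (95·3429215+141·8·288792, 95·288792+8·3429215) = (651532801,54868960)

95 8
18049 1520
3429215 288792
651532801 54868960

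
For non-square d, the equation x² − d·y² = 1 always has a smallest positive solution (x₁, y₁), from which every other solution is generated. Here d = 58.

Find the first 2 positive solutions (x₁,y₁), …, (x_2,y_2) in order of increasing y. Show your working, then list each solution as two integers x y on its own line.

19603 2574
768555217 100916244

√58 → a₀=7, period (1,1,1,1,1,1,14); ℓ=7 odd so k=13
k=0  a_k=7  p_k/q_k = 7/1
k=1  a_k=1  p_k/q_k = 8/1
k=2  a_k=1  p_k/q_k = 15/2
k=3  a_k=1  p_k/q_k = 23/3
k=4  a_k=1  p_k/q_k = 38/5
k=5  a_k=1  p_k/q_k = 61/8
k=6  a_k=1  p_k/q_k = 99/13
k=7  a_k=14  p_k/q_k = 1447/190
…
k=9  a_k=1  p_k/q_k = 2993/393
k=10  a_k=1  p_k/q_k = 4539/596
k=11  a_k=1  p_k/q_k = 7532/989
k=12  a_k=1  p_k/q_k = 12071/1585
k=13  a_k=1  p_k/q_k = 19603/2574
→ (19603, 2574).  Check: 19603²=384277609, 58·2574²=384277608, difference 1.
k=2:  x_2 = 19603·19603+58·2574·2574 = 768555217,  y_2 = 19603·2574+2574·19603 = 100916244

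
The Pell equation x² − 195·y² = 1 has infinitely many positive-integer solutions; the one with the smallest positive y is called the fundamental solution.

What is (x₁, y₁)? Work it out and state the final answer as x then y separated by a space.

[13; 1,26] for √195; ℓ=2 ⇒ convergent index 1
k=0  a_k=13  p_k/q_k = 13/1
k=1  a_k=1  p_k/q_k = 14/1
(x₁, y₁) = (14, 1);  14² − 195·1² = 1 ✓

14 1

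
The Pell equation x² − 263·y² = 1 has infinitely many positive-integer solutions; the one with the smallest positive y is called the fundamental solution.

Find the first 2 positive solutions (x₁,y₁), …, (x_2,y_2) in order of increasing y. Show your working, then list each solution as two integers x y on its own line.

139128 8579
38713200767 2387158224

d=263: √d = [16; 4,1,1,1,1,15,1,1,1,1,4,32] (ℓ=12, even), read p_11/q_11
i=0: a=16 ⇒ p=16, q=1
…
i=2: a=1 ⇒ p=81, q=5
i=3: a=1 ⇒ p=146, q=9
…
i=5: a=1 ⇒ p=373, q=23
i=6: a=15 ⇒ p=5822, q=359
…
i=8: a=1 ⇒ p=12017, q=741
…
i=10: a=1 ⇒ p=30229, q=1864
i=11: a=4 ⇒ p=139128, q=8579
fundamental: x₁=139128, y₁=8579  (since 19356600384 − 263·73599241 = 1)
k=2:  x_2 = 139128·139128+263·8579·8579 = 38713200767,  y_2 = 139128·8579+8579·139128 = 2387158224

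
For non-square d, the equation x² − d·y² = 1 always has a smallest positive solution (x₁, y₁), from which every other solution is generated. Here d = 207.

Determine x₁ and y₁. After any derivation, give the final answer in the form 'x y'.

1151 80

[14; 2,1,1,2,1,1,2,28] for √207; ℓ=8 ⇒ convergent index 7
i=0: a=14 ⇒ p=14, q=1
…
i=5: a=1 ⇒ p=259, q=18
i=6: a=1 ⇒ p=446, q=31
i=7: a=2 ⇒ p=1151, q=80
fundamental: x₁=1151, y₁=80  (since 1324801 − 207·6400 = 1)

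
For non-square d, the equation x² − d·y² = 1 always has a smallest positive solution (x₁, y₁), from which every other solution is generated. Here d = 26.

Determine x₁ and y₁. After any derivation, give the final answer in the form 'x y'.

d=26: √d = [5; 10] (ℓ=1, odd), read p_1/q_1
k=0  a_k=5  p_k/q_k = 5/1
k=1  a_k=10  p_k/q_k = 51/10
(x₁, y₁) = (51, 10);  51² − 26·10² = 1 ✓

51 10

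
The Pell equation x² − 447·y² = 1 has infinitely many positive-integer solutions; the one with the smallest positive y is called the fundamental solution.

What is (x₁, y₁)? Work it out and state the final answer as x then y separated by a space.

√447 → a₀=21, period (7,42); ℓ=2 even so k=1
k=0  a_k=21  p_k/q_k = 21/1
k=1  a_k=7  p_k/q_k = 148/7
fundamental: x₁=148, y₁=7  (since 21904 − 447·49 = 1)

148 7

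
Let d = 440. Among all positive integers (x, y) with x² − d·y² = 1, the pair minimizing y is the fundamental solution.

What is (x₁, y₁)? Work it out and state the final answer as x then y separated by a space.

21 1

√440 = [20; 1,40, …], period ℓ=2 (even) → k=1
a_0=20:  p_0=20·1+0=20,  q_0=20·0+1=1
a_1=1:  p_1=1·20+1=21,  q_1=1·1+0=1
(x₁, y₁) = (21, 1);  21² − 440·1² = 1 ✓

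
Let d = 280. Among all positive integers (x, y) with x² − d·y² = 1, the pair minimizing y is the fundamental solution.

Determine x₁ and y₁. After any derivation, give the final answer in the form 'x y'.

[16; 1,2,1,2,1,32] for √280; ℓ=6 ⇒ convergent index 5
a_0=16:  p_0=16·1+0=16,  q_0=16·0+1=1
a_1=1:  p_1=1·16+1=17,  q_1=1·1+0=1
…
a_3=1:  p_3=1·50+17=67,  q_3=1·3+1=4
a_4=2:  p_4=2·67+50=184,  q_4=2·4+3=11
a_5=1:  p_5=1·184+67=251,  q_5=1·11+4=15
→ (251, 15).  Check: 251²=63001, 280·15²=63000, difference 1.

251 15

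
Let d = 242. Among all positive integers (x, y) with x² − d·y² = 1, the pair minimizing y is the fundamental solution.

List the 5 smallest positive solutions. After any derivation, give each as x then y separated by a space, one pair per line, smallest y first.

19601 1260
768398401 49394520
30122754096401 1936363971780
1180872205318713601 75909340372325040
46292552162781456490001 2975797959339522246300

d=242: √d = [15; 1,1,3,1,14,1,3,1,1,30] (ℓ=10, even), read p_9/q_9
a_0=15:  p_0=15·1+0=15,  q_0=15·0+1=1
…
a_2=1:  p_2=1·16+15=31,  q_2=1·1+1=2
a_3=3:  p_3=3·31+16=109,  q_3=3·2+1=7
…
a_5=14:  p_5=14·140+109=2069,  q_5=14·9+7=133
…
a_8=1:  p_8=1·8696+2209=10905,  q_8=1·559+142=701
a_9=1:  p_9=1·10905+8696=19601,  q_9=1·701+559=1260
→ (19601, 1260).  Check: 19601²=384199201, 242·1260²=384199200, difference 1.
n=2: (19601,1260)∘(19601,1260) = (19601·19601+242·1260·1260, 19601·1260+1260·19601) = (768398401,49394520)
n=3: (768398401,49394520)∘(19601,1260) = (19601·768398401+242·1260·49394520, 19601·49394520+1260·768398401) = (30122754096401,1936363971780)
n=4: (30122754096401,1936363971780)∘(19601,1260) = (19601·30122754096401+242·1260·1936363971780, 19601·1936363971780+1260·30122754096401) = (1180872205318713601,75909340372325040)
n=5: (1180872205318713601,75909340372325040)∘(19601,1260) = (19601·1180872205318713601+242·1260·75909340372325040, 19601·75909340372325040+1260·1180872205318713601) = (46292552162781456490001,2975797959339522246300)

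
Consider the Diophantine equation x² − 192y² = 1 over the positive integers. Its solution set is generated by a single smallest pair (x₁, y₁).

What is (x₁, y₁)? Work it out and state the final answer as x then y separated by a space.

√192 → a₀=13, period (1,5,1,26); ℓ=4 even so k=3
a_0=13:  p_0=13·1+0=13,  q_0=13·0+1=1
…
a_2=5:  p_2=5·14+13=83,  q_2=5·1+1=6
a_3=1:  p_3=1·83+14=97,  q_3=1·6+1=7
fundamental: x₁=97, y₁=7  (since 9409 − 192·49 = 1)

97 7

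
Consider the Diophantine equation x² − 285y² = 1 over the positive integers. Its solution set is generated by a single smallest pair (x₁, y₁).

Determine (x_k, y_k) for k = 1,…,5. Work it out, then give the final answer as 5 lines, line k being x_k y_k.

d=285: √d = [16; 1,7,2,7,1,32] (ℓ=6, even), read p_5/q_5
step 0: (16, 1)  from 16·(1,0) + (0,1)
step 1: (17, 1)  from 1·(16,1) + (1,0)
step 2: (135, 8)  from 7·(17,1) + (16,1)
…
step 4: (2144, 127)  from 7·(287,17) + (135,8)
step 5: (2431, 144)  from 1·(2144,127) + (287,17)
(x₁, y₁) = (2431, 144);  2431² − 285·144² = 1 ✓
k=2:  x_2 = 2431·2431+285·144·144 = 11819521,  y_2 = 2431·144+144·2431 = 700128
k=3:  x_3 = 2431·11819521+285·144·700128 = 57466508671,  y_3 = 2431·700128+144·11819521 = 3404022192
k=4:  x_4 = 2431·57466508671+285·144·3404022192 = 279402153338881,  y_4 = 2431·3404022192+144·57466508671 = 16550355197376
k=5:  x_5 = 2431·279402153338881+285·144·16550355197376 = 1358453212067130751,  y_5 = 2431·16550355197376+144·279402153338881 = 80467823565619920

2431 144
11819521 700128
57466508671 3404022192
279402153338881 16550355197376
1358453212067130751 80467823565619920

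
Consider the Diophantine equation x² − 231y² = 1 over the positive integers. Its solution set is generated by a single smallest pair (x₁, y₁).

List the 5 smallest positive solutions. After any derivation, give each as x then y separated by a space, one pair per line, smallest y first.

√231 = [15; 5,30, …], period ℓ=2 (even) → k=1
step 0: (15, 1)  from 15·(1,0) + (0,1)
step 1: (76, 5)  from 5·(15,1) + (1,0)
(x₁, y₁) = (76, 5);  76² − 231·5² = 1 ✓
n=2: (76,5)∘(76,5) = (76·76+231·5·5, 76·5+5·76) = (11551,760)
n=3: (11551,760)∘(76,5) = (76·11551+231·5·760, 76·760+5·11551) = (1755676,115515)
n=4: (1755676,115515)∘(76,5) = (76·1755676+231·5·115515, 76·115515+5·1755676) = (266851201,17557520)
n=5: (266851201,17557520)∘(76,5) = (76·266851201+231·5·17557520, 76·17557520+5·266851201) = (40559626876,2668627525)

76 5
11551 760
1755676 115515
266851201 17557520
40559626876 2668627525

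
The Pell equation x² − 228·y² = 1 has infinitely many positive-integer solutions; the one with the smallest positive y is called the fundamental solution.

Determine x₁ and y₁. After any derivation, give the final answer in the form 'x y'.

151 10

√228 = [15; 10,30, …], period ℓ=2 (even) → k=1
i=0: a=15 ⇒ p=15, q=1
i=1: a=10 ⇒ p=151, q=10
fundamental: x₁=151, y₁=10  (since 22801 − 228·100 = 1)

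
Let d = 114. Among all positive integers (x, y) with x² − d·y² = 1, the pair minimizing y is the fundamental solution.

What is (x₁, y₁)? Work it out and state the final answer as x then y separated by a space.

[10; 1,2,10,2,1,20] for √114; ℓ=6 ⇒ convergent index 5
a_0=10:  p_0=10·1+0=10,  q_0=10·0+1=1
a_1=1:  p_1=1·10+1=11,  q_1=1·1+0=1
a_2=2:  p_2=2·11+10=32,  q_2=2·1+1=3
…
a_4=2:  p_4=2·331+32=694,  q_4=2·31+3=65
a_5=1:  p_5=1·694+331=1025,  q_5=1·65+31=96
(x₁, y₁) = (1025, 96);  1025² − 114·96² = 1 ✓

1025 96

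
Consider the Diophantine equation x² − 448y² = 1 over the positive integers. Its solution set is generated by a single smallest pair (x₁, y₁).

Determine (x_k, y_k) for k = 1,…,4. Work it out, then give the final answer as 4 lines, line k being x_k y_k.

[21; 6,42] for √448; ℓ=2 ⇒ convergent index 1
k=0  a_k=21  p_k/q_k = 21/1
k=1  a_k=6  p_k/q_k = 127/6
fundamental: x₁=127, y₁=6  (since 16129 − 448·36 = 1)
(x_2, y_2) = (127·127 + 448·6·6, 127·6 + 6·127) = (32257, 1524)
(x_3, y_3) = (127·32257 + 448·6·1524, 127·1524 + 6·32257) = (8193151, 387090)
(x_4, y_4) = (127·8193151 + 448·6·387090, 127·387090 + 6·8193151) = (2081028097, 98319336)

127 6
32257 1524
8193151 387090
2081028097 98319336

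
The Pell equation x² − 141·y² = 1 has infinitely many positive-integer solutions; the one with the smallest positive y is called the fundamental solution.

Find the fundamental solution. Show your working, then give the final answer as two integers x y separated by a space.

√141 = [11; 1,6,1,22, …], period ℓ=4 (even) → k=3
a_0=11:  p_0=11·1+0=11,  q_0=11·0+1=1
a_1=1:  p_1=1·11+1=12,  q_1=1·1+0=1
a_2=6:  p_2=6·12+11=83,  q_2=6·1+1=7
a_3=1:  p_3=1·83+12=95,  q_3=1·7+1=8
(x₁, y₁) = (95, 8);  95² − 141·8² = 1 ✓

95 8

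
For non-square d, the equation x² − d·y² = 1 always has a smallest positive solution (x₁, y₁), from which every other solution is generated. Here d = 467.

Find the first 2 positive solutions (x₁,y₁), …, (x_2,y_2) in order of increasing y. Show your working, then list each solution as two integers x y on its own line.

1625626 75225
5285319783751 244575431700

[21; 1,1,1,1,3,…,1,1,42] for √467; ℓ=14 ⇒ convergent index 13
step 0: (21, 1)  from 21·(1,0) + (0,1)
step 1: (22, 1)  from 1·(21,1) + (1,0)
…
step 3: (65, 3)  from 1·(43,2) + (22,1)
…
step 6: (1275, 59)  from 3·(389,18) + (108,5)
…
step 9: (275465, 12747)  from 3·(82767,3830) + (27164,1257)
step 10: (358232, 16577)  from 1·(275465,12747) + (82767,3830)
…
step 12: (991929, 45901)  from 1·(633697,29324) + (358232,16577)
step 13: (1625626, 75225)  from 1·(991929,45901) + (633697,29324)
fundamental: x₁=1625626, y₁=75225  (since 2642659891876 − 467·5658800625 = 1)
n=2: (1625626,75225)∘(1625626,75225) = (1625626·1625626+467·75225·75225, 1625626·75225+75225·1625626) = (5285319783751,244575431700)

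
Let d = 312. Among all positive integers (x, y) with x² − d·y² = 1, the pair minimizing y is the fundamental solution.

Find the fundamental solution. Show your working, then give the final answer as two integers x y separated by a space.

√312 → a₀=17, period (1,1,1,34); ℓ=4 even so k=3
a_0=17:  p_0=17·1+0=17,  q_0=17·0+1=1
a_1=1:  p_1=1·17+1=18,  q_1=1·1+0=1
a_2=1:  p_2=1·18+17=35,  q_2=1·1+1=2
a_3=1:  p_3=1·35+18=53,  q_3=1·2+1=3
→ (53, 3).  Check: 53²=2809, 312·3²=2808, difference 1.

53 3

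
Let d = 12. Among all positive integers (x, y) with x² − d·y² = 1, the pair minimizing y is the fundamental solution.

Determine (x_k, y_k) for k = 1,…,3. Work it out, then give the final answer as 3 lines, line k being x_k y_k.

[3; 2,6] for √12; ℓ=2 ⇒ convergent index 1
step 0: (3, 1)  from 3·(1,0) + (0,1)
step 1: (7, 2)  from 2·(3,1) + (1,0)
fundamental: x₁=7, y₁=2  (since 49 − 12·4 = 1)
k=2:  x_2 = 7·7+12·2·2 = 97,  y_2 = 7·2+2·7 = 28
k=3:  x_3 = 7·97+12·2·28 = 1351,  y_3 = 7·28+2·97 = 390

7 2
97 28
1351 390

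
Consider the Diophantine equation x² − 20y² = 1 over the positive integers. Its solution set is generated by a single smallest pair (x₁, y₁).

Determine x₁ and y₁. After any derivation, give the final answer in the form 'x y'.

9 2

√20 = [4; 2,8, …], period ℓ=2 (even) → k=1
a_0=4:  p_0=4·1+0=4,  q_0=4·0+1=1
a_1=2:  p_1=2·4+1=9,  q_1=2·1+0=2
(x₁, y₁) = (9, 2);  9² − 20·2² = 1 ✓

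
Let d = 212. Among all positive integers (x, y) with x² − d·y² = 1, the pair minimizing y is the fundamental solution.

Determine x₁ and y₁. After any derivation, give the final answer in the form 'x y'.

d=212: √d = [14; 1,1,3,1,1,…,1,1,28] (ℓ=14, even), read p_13/q_13
a_0=14:  p_0=14·1+0=14,  q_0=14·0+1=1
a_1=1:  p_1=1·14+1=15,  q_1=1·1+0=1
…
a_3=3:  p_3=3·29+15=102,  q_3=3·2+1=7
a_4=1:  p_4=1·102+29=131,  q_4=1·7+2=9
…
a_7=6:  p_7=6·364+233=2417,  q_7=6·25+16=166
a_8=1:  p_8=1·2417+364=2781,  q_8=1·166+25=191
…
a_10=1:  p_10=1·5198+2781=7979,  q_10=1·357+191=548
…
a_12=1:  p_12=1·29135+7979=37114,  q_12=1·2001+548=2549
a_13=1:  p_13=1·37114+29135=66249,  q_13=1·2549+2001=4550
fundamental: x₁=66249, y₁=4550  (since 4388930001 − 212·20702500 = 1)

66249 4550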